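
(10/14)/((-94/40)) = -100/329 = -0.30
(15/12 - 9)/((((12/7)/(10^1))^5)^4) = -235897088549229815578460693359375/14624633760251904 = -16130119387356649.54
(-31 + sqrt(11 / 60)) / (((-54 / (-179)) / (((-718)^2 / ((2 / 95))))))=-67940263555 / 27 + 438324281 * sqrt(165) / 162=-2481550641.95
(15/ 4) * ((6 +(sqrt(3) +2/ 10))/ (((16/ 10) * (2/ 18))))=167.32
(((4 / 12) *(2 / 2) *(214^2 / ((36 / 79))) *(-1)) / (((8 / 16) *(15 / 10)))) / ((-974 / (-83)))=-150142186 / 39447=-3806.18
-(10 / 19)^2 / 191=-100 / 68951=-0.00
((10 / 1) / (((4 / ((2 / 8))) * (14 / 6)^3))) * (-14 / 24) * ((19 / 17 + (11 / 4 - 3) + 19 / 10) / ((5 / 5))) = -8469 / 106624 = -0.08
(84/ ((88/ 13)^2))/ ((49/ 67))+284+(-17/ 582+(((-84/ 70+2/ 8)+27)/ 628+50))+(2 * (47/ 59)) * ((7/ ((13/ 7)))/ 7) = 337.38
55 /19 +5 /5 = 74 /19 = 3.89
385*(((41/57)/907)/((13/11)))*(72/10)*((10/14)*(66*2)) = 39291120/224029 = 175.38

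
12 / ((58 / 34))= 7.03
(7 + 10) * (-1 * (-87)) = 1479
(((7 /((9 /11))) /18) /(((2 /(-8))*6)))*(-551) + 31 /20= 856073 /4860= 176.15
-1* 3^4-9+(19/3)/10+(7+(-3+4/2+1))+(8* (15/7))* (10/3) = -5297/210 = -25.22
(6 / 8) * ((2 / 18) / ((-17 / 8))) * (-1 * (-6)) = -4 / 17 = -0.24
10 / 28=5 / 14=0.36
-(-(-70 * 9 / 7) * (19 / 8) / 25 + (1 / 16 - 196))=14991 / 80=187.39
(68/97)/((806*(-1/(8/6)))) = -136/117273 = -0.00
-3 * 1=-3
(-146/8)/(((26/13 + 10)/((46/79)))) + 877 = 1661113/1896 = 876.11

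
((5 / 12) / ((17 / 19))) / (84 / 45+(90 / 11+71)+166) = 5225 / 2771884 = 0.00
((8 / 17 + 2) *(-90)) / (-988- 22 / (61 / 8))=6405 / 28543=0.22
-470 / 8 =-235 / 4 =-58.75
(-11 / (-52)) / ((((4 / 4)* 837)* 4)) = 11 / 174096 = 0.00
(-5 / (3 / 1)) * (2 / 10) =-1 / 3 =-0.33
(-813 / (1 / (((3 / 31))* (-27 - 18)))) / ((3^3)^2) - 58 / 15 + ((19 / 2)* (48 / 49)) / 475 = 345041 / 341775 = 1.01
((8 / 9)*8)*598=4252.44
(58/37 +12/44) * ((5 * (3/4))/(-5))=-2247/1628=-1.38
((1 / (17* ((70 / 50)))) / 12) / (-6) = -5 / 8568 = -0.00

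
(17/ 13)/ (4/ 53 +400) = 901/ 275652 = 0.00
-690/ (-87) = 230/ 29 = 7.93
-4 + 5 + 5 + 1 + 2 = 9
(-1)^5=-1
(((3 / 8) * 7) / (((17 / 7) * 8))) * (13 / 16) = 1911 / 17408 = 0.11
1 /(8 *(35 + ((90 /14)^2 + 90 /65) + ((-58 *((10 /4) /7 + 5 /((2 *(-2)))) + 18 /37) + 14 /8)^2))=1744106 /41804257965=0.00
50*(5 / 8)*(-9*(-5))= 5625 / 4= 1406.25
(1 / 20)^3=0.00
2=2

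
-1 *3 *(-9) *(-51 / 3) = -459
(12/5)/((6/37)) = 74/5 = 14.80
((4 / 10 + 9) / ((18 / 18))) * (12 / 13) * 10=1128 / 13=86.77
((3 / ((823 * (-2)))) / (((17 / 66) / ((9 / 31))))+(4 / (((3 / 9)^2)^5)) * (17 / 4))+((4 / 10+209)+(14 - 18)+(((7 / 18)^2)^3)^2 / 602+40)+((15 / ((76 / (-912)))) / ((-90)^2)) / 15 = 1083144988279468457846396176007 / 1078745436704616333926400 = 1004078.40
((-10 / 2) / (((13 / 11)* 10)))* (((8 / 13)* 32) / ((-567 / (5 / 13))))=7040 / 1245699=0.01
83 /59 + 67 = 4036 /59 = 68.41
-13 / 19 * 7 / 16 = -91 / 304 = -0.30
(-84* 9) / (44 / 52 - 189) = 4914 / 1223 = 4.02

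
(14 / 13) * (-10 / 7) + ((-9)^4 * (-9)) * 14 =-10746938 / 13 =-826687.54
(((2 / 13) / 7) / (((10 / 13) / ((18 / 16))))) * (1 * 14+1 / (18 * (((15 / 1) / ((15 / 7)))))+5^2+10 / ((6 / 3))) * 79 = 87611 / 784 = 111.75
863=863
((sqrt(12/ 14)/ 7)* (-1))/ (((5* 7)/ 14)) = -2* sqrt(42)/ 245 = -0.05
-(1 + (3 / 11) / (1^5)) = -14 / 11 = -1.27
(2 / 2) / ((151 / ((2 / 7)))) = 2 / 1057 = 0.00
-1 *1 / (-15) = 1 / 15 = 0.07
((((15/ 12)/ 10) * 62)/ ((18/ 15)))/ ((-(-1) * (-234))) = -155/ 5616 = -0.03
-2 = -2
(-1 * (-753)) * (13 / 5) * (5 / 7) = 9789 / 7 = 1398.43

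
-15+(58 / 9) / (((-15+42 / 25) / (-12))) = -9185 / 999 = -9.19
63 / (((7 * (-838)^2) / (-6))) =-27 / 351122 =-0.00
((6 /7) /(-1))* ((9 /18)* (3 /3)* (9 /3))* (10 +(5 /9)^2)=-835 /63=-13.25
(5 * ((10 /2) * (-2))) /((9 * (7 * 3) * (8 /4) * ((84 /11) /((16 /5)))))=-220 /3969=-0.06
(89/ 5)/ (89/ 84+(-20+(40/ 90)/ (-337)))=-7558236/ 8043065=-0.94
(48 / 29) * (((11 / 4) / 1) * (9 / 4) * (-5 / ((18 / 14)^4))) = -132055 / 7047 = -18.74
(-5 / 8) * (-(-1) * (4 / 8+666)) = -416.56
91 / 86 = 1.06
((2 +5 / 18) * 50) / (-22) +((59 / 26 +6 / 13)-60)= -62.45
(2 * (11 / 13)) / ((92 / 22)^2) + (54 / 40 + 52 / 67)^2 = 4.62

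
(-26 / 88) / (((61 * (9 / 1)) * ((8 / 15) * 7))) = -65 / 450912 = -0.00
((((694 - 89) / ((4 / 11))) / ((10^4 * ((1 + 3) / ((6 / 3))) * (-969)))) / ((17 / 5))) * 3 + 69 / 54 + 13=2257887221 / 158140800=14.28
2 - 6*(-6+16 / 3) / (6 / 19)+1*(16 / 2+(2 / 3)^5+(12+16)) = 12344 / 243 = 50.80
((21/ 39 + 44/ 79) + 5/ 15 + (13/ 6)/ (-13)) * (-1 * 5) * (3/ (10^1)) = -1.89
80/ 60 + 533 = 1603/ 3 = 534.33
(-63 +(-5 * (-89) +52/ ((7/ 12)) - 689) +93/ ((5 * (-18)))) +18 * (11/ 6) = -39037/ 210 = -185.89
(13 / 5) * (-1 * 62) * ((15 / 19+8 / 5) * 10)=-365924 / 95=-3851.83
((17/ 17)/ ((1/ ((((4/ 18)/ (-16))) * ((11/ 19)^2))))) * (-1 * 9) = 121/ 2888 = 0.04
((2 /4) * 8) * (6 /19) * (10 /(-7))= -240 /133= -1.80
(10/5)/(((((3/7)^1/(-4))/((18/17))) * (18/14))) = -784/51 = -15.37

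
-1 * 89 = -89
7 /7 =1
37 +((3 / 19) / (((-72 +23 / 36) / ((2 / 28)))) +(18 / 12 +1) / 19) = 37.13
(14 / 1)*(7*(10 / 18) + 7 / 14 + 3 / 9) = 595 / 9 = 66.11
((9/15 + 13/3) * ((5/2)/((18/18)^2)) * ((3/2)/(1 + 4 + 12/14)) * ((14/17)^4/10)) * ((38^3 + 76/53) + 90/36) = 7234519804582/907455665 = 7972.31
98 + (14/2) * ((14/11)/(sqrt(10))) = 49 * sqrt(10)/55 + 98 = 100.82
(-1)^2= 1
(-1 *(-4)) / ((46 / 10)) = 20 / 23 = 0.87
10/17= 0.59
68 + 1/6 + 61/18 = 71.56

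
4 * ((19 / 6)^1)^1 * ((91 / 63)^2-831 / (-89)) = 144.70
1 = 1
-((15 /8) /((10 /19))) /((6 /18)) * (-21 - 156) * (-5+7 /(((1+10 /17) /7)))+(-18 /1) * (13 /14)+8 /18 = 24639227 /504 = 48887.36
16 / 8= 2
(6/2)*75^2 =16875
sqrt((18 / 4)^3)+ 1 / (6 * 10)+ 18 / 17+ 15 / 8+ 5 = 16219 / 2040+ 27 * sqrt(2) / 4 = 17.50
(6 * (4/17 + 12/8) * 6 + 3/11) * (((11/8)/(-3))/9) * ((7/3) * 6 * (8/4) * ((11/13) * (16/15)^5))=-157887758336/1510396875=-104.53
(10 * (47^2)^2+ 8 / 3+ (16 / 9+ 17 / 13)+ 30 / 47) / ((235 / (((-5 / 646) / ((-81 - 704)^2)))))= -268333693331 / 102885319151550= -0.00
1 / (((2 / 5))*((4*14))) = 5 / 112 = 0.04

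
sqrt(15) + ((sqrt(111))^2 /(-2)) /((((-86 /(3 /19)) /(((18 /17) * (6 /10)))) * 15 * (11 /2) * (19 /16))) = 3.87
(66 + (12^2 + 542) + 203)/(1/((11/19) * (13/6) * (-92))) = -6281990/57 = -110210.35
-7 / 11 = -0.64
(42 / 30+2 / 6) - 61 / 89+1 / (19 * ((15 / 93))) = 34858 / 25365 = 1.37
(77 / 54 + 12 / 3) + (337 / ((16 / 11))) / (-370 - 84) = 964087 / 196128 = 4.92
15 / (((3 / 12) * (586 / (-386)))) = -11580 / 293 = -39.52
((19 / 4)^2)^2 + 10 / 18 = 1174169 / 2304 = 509.62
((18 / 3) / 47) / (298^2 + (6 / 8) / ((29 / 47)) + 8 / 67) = 15544 / 10813055987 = 0.00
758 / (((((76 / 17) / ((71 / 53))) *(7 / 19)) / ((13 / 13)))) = 457453 / 742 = 616.51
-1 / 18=-0.06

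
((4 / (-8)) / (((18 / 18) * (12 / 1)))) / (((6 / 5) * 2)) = -0.02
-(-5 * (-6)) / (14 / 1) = -15 / 7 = -2.14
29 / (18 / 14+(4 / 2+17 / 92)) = 8.36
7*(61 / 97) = 427 / 97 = 4.40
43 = 43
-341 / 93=-11 / 3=-3.67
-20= -20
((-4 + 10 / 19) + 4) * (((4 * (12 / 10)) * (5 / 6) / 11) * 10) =400 / 209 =1.91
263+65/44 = 11637/44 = 264.48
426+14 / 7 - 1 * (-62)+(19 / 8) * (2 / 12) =490.40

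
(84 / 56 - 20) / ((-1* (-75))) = -37 / 150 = -0.25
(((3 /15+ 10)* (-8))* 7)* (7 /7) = -571.20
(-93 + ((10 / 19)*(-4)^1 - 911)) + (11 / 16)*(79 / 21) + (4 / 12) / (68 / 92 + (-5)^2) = -118518073 / 118104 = -1003.51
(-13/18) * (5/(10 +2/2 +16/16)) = -65/216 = -0.30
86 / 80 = 43 / 40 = 1.08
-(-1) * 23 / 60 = 23 / 60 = 0.38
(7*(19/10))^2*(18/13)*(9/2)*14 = 10029663/650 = 15430.25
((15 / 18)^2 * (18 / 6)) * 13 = 325 / 12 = 27.08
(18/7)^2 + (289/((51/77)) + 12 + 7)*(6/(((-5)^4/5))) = 174368/6125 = 28.47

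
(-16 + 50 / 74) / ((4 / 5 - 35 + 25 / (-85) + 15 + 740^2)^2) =-455175 / 8906211890684557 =-0.00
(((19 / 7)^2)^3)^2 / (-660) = -2213314919066161 / 9135249552660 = -242.28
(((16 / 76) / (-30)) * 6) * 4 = -0.17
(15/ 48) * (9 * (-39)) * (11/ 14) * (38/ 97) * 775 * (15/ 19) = -224420625/ 10864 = -20657.27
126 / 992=63 / 496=0.13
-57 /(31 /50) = -2850 /31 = -91.94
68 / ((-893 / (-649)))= 44132 / 893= 49.42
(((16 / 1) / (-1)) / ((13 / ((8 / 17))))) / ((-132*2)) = 16 / 7293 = 0.00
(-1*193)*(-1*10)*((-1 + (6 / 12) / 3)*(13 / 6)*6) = -62725 / 3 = -20908.33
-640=-640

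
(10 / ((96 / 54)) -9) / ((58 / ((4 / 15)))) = -9 / 580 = -0.02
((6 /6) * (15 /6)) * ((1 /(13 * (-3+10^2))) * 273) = 105 /194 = 0.54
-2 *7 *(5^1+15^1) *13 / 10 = -364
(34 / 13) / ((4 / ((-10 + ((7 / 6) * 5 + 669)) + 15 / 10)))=33983 / 78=435.68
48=48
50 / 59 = 0.85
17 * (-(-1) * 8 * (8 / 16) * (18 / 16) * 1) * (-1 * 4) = -306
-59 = -59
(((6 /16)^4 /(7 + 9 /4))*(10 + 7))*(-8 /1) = -1377 /4736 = -0.29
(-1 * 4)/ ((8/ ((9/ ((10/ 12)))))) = -27/ 5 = -5.40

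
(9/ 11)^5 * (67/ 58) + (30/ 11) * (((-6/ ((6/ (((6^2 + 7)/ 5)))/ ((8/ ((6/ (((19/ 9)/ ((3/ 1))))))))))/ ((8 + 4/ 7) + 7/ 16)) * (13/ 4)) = -1912501758743/ 254475718794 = -7.52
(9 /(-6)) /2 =-3 /4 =-0.75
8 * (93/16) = 93/2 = 46.50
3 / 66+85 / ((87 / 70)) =130987 / 1914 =68.44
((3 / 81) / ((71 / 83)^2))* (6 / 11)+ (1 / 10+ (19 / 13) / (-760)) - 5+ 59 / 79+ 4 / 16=-79493543599 / 20501343720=-3.88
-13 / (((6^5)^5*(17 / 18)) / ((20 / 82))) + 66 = 36329169720911836741567 / 550441965468361162752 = 66.00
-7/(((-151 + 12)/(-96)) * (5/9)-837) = 6048/722473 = 0.01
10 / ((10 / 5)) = 5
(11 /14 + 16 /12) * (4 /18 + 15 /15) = 979 /378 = 2.59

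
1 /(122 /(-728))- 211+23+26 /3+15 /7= -183.16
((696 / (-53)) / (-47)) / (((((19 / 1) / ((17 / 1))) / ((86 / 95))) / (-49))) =-49860048 / 4496255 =-11.09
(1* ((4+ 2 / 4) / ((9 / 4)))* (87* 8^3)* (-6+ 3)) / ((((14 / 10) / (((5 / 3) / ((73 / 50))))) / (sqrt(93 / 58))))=-1920000* sqrt(5394) / 511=-275953.43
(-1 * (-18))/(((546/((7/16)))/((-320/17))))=-60/221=-0.27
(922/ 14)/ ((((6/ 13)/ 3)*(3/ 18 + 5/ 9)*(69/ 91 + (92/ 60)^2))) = 12135825/ 63664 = 190.62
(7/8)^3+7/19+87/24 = 45365/9728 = 4.66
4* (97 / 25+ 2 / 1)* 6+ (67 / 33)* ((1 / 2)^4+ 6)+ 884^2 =10317244459 / 13200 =781609.43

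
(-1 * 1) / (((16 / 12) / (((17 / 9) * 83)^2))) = -18434.45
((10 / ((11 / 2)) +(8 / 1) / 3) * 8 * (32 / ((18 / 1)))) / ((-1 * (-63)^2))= -18944 / 1178793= -0.02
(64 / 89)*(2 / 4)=32 / 89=0.36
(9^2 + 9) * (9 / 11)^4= 590490 / 14641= 40.33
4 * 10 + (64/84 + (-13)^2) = 4405/21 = 209.76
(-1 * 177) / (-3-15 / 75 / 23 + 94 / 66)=111.71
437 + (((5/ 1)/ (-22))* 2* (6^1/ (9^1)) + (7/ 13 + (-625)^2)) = 167765699/ 429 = 391062.24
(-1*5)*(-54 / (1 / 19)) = 5130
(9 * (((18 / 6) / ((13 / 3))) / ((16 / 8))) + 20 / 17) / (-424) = -1897 / 187408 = -0.01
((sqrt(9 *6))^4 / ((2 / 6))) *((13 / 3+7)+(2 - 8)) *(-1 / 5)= -46656 / 5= -9331.20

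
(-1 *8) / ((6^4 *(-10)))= 1 / 1620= 0.00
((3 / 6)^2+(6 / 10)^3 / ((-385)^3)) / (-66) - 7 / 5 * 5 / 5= -2643611403017 / 1883198625000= -1.40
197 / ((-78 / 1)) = -2.53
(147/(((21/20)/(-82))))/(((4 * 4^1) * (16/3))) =-4305/32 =-134.53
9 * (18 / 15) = 10.80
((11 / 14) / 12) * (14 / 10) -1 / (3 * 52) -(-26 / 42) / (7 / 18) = 128197 / 76440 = 1.68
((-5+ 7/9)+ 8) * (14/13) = 476/117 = 4.07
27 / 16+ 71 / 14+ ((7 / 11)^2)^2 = 11352149 / 1639792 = 6.92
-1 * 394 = -394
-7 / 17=-0.41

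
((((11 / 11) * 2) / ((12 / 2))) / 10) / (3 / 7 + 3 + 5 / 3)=7 / 1070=0.01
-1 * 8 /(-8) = 1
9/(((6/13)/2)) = 39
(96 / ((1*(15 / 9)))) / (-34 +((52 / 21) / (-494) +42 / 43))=-2470608 / 1416665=-1.74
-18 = -18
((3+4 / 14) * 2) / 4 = 23 / 14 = 1.64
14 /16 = 7 /8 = 0.88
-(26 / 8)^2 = -169 / 16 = -10.56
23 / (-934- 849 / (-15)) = -115 / 4387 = -0.03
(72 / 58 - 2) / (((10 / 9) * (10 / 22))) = -1089 / 725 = -1.50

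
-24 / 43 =-0.56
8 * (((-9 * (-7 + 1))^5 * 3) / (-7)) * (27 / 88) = -37192366944 / 77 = -483017752.52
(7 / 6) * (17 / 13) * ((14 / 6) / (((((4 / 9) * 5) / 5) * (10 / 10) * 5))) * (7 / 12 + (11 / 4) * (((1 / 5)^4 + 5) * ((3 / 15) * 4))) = 361944331 / 19500000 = 18.56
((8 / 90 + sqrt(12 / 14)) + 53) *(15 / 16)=15 *sqrt(42) / 112 + 2389 / 48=50.64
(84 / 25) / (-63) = -4 / 75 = -0.05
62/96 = 31/48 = 0.65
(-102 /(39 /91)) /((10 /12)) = -1428 /5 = -285.60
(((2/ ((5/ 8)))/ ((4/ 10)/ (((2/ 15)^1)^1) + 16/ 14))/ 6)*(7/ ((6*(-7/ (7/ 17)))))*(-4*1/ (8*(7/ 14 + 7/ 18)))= 49/ 9860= 0.00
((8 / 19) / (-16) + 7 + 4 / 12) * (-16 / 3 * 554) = -3691856 / 171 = -21589.80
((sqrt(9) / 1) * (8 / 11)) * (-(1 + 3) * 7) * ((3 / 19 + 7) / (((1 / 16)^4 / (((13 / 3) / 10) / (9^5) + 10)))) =-17683612199550976 / 61706205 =-286577536.24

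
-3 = -3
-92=-92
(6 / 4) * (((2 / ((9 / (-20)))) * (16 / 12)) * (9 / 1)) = -80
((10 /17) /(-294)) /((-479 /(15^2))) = 375 /399007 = 0.00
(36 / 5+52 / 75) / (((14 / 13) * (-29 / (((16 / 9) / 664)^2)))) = -15392 / 8495687025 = -0.00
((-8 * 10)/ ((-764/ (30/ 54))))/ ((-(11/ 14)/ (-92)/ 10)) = 1288000/ 18909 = 68.12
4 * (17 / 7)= 68 / 7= 9.71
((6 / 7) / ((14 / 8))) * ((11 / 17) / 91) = 264 / 75803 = 0.00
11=11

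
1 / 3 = 0.33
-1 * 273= -273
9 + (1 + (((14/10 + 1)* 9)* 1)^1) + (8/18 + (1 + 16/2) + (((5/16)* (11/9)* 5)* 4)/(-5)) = 2371/60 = 39.52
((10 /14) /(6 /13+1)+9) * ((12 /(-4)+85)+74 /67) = 7026816 /8911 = 788.56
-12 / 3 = -4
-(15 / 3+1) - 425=-431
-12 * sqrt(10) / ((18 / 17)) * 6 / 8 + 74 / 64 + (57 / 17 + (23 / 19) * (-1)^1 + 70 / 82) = 1759655 / 423776 - 17 * sqrt(10) / 2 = -22.73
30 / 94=15 / 47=0.32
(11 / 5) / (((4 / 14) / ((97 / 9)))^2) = 5071451 / 1620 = 3130.53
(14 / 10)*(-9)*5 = -63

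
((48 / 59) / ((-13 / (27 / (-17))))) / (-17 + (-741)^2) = 162 / 894905687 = 0.00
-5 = -5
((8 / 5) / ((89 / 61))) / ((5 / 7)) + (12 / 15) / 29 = 100844 / 64525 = 1.56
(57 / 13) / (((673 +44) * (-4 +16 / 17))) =-323 / 161564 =-0.00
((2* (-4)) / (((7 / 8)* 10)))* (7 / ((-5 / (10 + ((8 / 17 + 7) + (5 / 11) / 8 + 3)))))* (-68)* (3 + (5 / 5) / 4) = -1596868 / 275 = -5806.79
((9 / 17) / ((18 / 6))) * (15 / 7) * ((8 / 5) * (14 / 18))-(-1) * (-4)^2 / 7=2.76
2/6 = 1/3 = 0.33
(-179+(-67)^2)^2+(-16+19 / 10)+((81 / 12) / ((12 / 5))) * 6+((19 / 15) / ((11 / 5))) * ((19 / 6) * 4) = 73561395869 / 3960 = 18576110.07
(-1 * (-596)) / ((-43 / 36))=-21456 / 43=-498.98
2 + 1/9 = 19/9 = 2.11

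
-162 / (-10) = 81 / 5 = 16.20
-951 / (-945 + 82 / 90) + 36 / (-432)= 29441 / 31863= 0.92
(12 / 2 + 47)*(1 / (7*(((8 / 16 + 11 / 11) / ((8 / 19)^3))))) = 54272 / 144039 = 0.38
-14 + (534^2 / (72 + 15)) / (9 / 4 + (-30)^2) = -361682 / 34887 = -10.37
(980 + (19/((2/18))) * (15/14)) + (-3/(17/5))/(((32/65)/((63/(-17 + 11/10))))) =118098905/100912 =1170.32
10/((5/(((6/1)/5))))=12/5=2.40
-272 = -272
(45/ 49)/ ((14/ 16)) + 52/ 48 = 8779/ 4116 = 2.13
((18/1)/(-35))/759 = -6/8855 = -0.00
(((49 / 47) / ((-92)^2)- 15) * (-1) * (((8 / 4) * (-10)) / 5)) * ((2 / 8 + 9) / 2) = -220781627 / 795616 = -277.50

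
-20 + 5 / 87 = -19.94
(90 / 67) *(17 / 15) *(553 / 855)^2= 10397506 / 16326225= 0.64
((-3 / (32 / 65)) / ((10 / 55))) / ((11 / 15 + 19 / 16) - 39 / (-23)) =-740025 / 79852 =-9.27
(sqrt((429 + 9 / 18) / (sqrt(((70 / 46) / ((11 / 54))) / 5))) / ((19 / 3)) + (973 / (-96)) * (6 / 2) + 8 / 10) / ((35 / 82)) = -194217 / 2800 + 41 * 1518^(1 / 4) * 7^(3 / 4) * sqrt(859) / 4655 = -62.43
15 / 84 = 5 / 28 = 0.18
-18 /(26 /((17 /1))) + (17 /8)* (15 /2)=867 /208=4.17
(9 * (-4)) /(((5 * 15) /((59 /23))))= -708 /575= -1.23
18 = 18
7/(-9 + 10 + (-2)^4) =7/17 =0.41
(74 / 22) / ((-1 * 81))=-37 / 891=-0.04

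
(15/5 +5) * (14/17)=112/17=6.59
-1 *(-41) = 41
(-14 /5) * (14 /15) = -196 /75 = -2.61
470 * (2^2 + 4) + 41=3801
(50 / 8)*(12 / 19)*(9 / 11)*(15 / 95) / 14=2025 / 55594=0.04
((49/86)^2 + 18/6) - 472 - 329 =-5899607/7396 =-797.68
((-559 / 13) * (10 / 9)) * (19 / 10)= -817 / 9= -90.78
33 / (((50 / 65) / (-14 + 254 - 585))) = -29601 / 2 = -14800.50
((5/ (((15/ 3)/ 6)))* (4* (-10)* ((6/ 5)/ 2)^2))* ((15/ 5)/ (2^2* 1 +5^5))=-432/ 5215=-0.08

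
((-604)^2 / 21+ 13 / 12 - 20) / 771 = 1457675 / 64764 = 22.51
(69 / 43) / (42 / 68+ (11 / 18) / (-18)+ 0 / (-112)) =380052 / 138245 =2.75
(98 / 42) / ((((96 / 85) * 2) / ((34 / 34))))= 595 / 576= 1.03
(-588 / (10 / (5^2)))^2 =2160900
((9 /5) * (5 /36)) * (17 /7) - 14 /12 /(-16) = 457 /672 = 0.68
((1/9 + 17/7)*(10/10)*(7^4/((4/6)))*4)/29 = 1261.61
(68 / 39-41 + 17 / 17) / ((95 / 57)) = -1492 / 65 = -22.95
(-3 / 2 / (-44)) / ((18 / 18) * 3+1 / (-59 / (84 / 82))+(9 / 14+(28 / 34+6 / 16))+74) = 287861 / 665583963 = 0.00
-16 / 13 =-1.23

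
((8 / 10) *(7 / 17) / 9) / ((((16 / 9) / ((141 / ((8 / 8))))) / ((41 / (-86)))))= -40467 / 29240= -1.38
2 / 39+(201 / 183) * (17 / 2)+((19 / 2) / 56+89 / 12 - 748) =-194780507 / 266448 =-731.03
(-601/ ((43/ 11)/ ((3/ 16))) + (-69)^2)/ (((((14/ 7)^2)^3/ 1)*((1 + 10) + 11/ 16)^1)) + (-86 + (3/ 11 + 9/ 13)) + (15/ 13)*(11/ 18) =-1565554495/ 20070336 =-78.00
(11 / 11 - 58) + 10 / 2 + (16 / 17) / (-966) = -426980 / 8211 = -52.00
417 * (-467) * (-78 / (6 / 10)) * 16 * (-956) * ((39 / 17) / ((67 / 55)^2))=-598639848096.55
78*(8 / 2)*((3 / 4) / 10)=117 / 5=23.40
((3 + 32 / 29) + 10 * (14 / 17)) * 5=30415 / 493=61.69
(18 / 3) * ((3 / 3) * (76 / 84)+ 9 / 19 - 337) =-267826 / 133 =-2013.73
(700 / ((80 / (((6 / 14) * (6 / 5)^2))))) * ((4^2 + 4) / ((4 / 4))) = 108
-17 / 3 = -5.67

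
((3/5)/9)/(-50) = -0.00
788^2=620944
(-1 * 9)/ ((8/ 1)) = -9/ 8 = -1.12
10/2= 5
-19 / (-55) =0.35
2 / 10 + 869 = 4346 / 5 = 869.20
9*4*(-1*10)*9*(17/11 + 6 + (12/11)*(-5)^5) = 121231080/11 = 11021007.27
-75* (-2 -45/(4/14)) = 23925/2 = 11962.50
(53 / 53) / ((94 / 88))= 44 / 47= 0.94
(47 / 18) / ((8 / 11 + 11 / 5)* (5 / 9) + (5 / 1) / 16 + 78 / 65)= 20680 / 24859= 0.83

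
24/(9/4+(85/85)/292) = 3504/329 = 10.65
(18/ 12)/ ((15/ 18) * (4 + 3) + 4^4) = 0.01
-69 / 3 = -23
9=9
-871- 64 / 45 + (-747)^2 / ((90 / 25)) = 13871707 / 90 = 154130.08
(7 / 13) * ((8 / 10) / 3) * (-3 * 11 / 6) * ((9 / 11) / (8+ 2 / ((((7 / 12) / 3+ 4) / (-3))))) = -3171 / 32240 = -0.10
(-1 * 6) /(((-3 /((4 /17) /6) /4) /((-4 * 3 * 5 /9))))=-320 /153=-2.09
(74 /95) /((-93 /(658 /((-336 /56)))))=24346 /26505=0.92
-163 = -163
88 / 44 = 2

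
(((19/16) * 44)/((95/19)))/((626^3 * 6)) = 209/29437725120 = 0.00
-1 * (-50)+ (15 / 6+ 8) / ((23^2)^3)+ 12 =18356450257 / 296071778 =62.00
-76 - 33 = -109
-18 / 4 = -4.50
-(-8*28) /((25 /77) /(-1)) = -17248 /25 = -689.92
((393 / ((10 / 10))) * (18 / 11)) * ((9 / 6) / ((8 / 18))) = 95499 / 44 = 2170.43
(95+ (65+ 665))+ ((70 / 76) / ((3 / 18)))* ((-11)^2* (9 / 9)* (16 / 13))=407055 / 247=1648.00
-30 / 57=-10 / 19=-0.53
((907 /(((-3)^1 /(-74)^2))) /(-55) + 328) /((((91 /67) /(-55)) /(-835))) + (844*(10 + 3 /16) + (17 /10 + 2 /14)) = 5617878259307 /5460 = 1028915432.11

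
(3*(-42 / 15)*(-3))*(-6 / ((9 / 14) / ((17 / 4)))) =-4998 / 5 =-999.60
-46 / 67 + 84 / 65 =2638 / 4355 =0.61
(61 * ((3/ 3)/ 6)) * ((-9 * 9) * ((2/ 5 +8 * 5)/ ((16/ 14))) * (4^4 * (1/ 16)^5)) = -1164429/ 163840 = -7.11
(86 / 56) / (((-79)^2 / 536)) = 5762 / 43687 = 0.13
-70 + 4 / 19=-1326 / 19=-69.79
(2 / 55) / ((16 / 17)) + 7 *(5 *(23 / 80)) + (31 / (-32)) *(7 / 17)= 290291 / 29920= 9.70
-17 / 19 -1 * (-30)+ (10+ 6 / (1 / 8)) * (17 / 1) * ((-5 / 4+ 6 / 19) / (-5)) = 40533 / 190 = 213.33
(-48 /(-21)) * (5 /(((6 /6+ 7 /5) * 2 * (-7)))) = -50 /147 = -0.34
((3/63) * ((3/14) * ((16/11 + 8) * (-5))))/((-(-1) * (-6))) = 130/1617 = 0.08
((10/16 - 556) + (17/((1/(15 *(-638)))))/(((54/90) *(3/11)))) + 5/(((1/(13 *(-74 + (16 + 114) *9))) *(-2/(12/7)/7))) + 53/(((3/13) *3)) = -102393755/72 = -1422135.49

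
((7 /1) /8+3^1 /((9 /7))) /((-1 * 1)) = -77 /24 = -3.21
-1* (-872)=872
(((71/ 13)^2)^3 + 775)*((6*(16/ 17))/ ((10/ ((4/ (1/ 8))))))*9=1822570825826304/ 410278765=4442274.33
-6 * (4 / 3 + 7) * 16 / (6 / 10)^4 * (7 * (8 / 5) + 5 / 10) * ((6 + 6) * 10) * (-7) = 182000000 / 3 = 60666666.67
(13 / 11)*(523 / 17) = 6799 / 187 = 36.36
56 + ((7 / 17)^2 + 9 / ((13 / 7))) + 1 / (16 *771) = 2827859053 / 46346352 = 61.02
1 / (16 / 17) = 17 / 16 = 1.06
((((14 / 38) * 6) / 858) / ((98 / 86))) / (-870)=-43 / 16546530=-0.00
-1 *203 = -203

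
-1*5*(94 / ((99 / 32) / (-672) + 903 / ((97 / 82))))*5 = -1633945600 / 530758527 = -3.08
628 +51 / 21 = 4413 / 7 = 630.43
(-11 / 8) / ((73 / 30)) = -165 / 292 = -0.57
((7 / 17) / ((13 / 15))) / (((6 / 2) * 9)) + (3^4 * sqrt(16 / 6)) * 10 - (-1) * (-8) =-15877 / 1989 + 540 * sqrt(6) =1314.74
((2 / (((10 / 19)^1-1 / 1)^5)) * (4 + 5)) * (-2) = 1509.59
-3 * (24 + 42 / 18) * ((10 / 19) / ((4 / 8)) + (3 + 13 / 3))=-37762 / 57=-662.49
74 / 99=0.75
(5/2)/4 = 5/8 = 0.62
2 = 2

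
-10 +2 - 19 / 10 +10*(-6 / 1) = -699 / 10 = -69.90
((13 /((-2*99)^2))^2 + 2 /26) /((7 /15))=0.16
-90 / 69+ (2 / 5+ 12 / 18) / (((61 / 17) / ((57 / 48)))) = -20021 / 21045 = -0.95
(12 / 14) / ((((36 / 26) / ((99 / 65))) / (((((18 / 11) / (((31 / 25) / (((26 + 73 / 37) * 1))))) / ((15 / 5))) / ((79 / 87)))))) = 8104050 / 634291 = 12.78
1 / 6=0.17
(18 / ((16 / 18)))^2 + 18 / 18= 411.06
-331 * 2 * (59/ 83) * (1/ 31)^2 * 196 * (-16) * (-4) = -489943552/ 79763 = -6142.49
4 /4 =1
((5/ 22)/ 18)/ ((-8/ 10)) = -25/ 1584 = -0.02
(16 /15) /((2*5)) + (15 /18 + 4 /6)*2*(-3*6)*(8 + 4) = -647.89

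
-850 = -850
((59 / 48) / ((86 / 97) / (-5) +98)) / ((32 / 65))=1859975 / 72873984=0.03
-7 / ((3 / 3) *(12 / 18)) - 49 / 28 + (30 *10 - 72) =215.75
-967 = -967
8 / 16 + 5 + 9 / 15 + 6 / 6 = 71 / 10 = 7.10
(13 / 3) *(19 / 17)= 247 / 51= 4.84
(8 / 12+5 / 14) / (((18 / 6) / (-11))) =-473 / 126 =-3.75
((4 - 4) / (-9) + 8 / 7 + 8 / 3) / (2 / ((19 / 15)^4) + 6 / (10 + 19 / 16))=933098360 / 321662943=2.90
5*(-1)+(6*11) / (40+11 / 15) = -2065 / 611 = -3.38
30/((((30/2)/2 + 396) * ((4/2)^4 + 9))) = 4/1345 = 0.00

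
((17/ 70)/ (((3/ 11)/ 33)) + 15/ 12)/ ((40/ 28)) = 4289/ 200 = 21.44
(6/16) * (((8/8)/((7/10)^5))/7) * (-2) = -75000/117649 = -0.64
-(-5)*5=25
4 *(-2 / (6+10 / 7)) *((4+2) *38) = -3192 / 13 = -245.54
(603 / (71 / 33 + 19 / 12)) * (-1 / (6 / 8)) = -106128 / 493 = -215.27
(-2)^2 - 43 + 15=-24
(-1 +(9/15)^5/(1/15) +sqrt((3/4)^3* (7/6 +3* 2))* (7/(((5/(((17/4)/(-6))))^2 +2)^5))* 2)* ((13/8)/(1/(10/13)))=211679359547145* sqrt(86)/24122321953906049483776 +26/125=0.21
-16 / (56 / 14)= -4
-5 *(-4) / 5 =4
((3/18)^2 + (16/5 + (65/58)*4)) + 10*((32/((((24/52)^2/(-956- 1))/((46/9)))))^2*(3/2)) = 1141427707497048323/140940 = 8098678214112.73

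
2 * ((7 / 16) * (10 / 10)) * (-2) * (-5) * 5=175 / 4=43.75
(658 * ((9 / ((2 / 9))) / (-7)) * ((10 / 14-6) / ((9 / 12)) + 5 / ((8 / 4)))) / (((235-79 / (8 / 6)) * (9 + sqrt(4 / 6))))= 10.03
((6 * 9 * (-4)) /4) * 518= -27972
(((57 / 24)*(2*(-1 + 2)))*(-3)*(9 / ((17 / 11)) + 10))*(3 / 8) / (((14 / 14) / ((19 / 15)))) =-291327 / 2720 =-107.11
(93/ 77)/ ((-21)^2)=31/ 11319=0.00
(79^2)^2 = 38950081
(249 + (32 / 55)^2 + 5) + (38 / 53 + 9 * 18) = 66864422 / 160325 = 417.06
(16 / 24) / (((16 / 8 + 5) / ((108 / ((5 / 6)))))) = 432 / 35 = 12.34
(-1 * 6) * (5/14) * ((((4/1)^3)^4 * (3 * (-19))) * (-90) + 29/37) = -47767250534835/259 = -184429538744.54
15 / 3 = 5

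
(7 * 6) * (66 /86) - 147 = -4935 /43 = -114.77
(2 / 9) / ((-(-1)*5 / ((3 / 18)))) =1 / 135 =0.01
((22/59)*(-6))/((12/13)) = -143/59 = -2.42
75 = 75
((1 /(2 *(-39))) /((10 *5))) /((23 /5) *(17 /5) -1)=-1 /57096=-0.00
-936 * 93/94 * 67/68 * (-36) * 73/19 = 1915882956/15181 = 126202.68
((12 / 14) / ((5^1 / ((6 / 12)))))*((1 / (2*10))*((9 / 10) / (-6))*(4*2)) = -9 / 1750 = -0.01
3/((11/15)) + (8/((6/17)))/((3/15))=3875/33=117.42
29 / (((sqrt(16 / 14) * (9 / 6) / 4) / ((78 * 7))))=10556 * sqrt(14)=39496.94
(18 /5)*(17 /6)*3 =153 /5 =30.60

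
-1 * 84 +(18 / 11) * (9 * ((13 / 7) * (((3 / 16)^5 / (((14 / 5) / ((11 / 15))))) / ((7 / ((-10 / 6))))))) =-30211713867 / 359661568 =-84.00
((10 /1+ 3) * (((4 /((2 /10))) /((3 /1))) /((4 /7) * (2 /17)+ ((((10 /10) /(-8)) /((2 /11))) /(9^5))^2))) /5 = 1841170933195776 /7140934467647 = 257.83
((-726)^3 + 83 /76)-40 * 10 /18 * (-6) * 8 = -87245592679 /228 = -382656108.24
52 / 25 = 2.08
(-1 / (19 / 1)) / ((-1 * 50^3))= 1 / 2375000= 0.00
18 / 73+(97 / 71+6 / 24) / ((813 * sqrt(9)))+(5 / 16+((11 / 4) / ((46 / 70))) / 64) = 5169937825 / 8270243584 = 0.63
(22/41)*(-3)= -66/41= -1.61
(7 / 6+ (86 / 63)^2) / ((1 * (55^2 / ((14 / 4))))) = 24053 / 6860700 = 0.00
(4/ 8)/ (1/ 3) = 3/ 2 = 1.50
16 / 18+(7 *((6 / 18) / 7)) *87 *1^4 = 269 / 9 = 29.89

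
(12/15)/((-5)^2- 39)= -0.06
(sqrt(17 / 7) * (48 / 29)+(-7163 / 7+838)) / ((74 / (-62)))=40207 / 259 - 1488 * sqrt(119) / 7511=153.08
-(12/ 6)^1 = -2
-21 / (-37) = 21 / 37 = 0.57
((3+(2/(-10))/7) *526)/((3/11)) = 5730.90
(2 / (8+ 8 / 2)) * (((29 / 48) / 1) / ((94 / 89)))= 2581 / 27072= 0.10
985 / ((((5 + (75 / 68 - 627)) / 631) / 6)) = -253586280 / 42221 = -6006.16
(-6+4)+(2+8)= 8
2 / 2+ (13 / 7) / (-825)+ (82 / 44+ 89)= 1060999 / 11550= 91.86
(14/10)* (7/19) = 49/95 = 0.52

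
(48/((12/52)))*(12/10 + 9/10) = 2184/5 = 436.80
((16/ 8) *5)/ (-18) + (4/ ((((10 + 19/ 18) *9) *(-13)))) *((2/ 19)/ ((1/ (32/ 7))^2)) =-12189941/ 21676473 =-0.56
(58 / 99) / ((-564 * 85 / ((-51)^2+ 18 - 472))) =-62263 / 2373030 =-0.03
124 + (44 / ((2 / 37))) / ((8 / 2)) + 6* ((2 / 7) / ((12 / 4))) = 4593 / 14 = 328.07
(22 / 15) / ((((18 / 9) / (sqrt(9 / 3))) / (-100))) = -220* sqrt(3) / 3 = -127.02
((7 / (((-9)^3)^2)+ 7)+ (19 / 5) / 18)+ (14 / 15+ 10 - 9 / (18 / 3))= 44227736 / 2657205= 16.64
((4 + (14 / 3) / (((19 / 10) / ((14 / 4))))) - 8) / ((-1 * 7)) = -0.66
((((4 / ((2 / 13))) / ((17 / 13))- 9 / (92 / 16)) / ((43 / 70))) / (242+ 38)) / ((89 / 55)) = 0.07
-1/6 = -0.17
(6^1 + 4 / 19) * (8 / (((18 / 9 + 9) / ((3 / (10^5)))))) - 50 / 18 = -32654657 / 11756250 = -2.78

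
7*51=357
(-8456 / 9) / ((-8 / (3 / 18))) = 1057 / 54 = 19.57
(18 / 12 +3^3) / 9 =19 / 6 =3.17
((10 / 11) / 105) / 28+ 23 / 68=0.34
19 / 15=1.27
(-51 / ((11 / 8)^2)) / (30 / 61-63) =66368 / 153791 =0.43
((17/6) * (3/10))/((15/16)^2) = 1088/1125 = 0.97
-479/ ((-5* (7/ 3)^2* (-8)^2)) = 4311/ 15680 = 0.27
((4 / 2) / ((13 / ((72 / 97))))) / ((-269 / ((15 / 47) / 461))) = -2160 / 7349641403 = -0.00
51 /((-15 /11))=-187 /5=-37.40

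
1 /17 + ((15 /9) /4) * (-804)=-5694 /17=-334.94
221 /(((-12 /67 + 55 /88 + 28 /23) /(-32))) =-4251.82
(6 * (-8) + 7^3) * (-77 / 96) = -22715 / 96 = -236.61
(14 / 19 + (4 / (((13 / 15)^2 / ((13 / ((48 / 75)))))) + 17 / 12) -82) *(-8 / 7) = -167920 / 5187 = -32.37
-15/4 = -3.75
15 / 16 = 0.94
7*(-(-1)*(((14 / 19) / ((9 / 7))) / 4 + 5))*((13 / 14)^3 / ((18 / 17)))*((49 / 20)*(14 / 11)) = 459878237 / 5417280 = 84.89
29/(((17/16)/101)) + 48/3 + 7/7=47153/17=2773.71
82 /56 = 41 /28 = 1.46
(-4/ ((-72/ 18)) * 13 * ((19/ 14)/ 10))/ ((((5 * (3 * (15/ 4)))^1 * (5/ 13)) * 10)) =3211/ 393750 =0.01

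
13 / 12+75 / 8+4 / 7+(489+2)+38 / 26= 1099625 / 2184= 503.49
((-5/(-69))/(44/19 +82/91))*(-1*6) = -8645/63963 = -0.14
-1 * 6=-6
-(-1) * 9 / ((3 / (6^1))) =18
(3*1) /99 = 1 /33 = 0.03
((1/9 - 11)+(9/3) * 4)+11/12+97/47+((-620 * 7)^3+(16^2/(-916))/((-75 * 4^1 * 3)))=-791853860257162817/9686700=-81746503995.91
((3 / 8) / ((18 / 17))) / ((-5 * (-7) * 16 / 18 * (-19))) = -51 / 85120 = -0.00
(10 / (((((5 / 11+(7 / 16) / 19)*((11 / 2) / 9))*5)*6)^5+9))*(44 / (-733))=-277604734158766080 / 23798771412456598786829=-0.00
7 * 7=49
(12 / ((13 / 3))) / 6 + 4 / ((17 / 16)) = 934 / 221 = 4.23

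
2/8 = 1/4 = 0.25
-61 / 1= -61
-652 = -652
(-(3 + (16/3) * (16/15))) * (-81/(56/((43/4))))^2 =-527037111/250880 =-2100.75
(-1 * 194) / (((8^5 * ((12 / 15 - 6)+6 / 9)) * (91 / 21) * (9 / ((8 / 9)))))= 485 / 16293888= 0.00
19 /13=1.46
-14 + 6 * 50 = 286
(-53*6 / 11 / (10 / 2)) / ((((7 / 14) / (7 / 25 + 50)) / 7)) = -5596164 / 1375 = -4069.94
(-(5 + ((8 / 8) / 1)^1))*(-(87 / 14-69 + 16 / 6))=-2525 / 7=-360.71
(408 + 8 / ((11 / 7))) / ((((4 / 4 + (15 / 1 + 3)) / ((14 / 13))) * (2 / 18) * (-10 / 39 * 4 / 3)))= -644112 / 1045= -616.38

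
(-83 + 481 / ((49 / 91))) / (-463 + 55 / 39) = -110604 / 63007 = -1.76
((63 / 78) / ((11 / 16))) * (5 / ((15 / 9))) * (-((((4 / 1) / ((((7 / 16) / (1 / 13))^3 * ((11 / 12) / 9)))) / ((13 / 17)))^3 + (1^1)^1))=-92057376471840975740176872 / 25563401476840332819286573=-3.60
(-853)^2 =727609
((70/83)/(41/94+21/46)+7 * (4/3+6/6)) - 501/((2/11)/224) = -617214.72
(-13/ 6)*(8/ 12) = -1.44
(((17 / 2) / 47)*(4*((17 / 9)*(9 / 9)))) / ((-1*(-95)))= 578 / 40185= 0.01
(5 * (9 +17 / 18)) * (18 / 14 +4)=33115 / 126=262.82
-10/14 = -0.71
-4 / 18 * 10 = -20 / 9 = -2.22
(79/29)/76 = 79/2204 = 0.04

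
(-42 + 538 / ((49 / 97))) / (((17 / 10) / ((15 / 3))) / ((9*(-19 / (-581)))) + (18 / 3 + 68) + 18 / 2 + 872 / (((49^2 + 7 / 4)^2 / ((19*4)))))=807955732677600 / 66472725494767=12.15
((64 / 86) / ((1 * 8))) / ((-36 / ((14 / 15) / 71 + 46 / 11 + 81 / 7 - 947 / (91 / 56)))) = 604461881 / 412567155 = 1.47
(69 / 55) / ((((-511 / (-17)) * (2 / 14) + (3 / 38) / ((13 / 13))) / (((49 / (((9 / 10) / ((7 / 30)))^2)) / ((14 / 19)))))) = 48414793 / 37756125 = 1.28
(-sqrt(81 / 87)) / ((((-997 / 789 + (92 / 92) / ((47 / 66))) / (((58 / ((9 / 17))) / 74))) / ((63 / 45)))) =-210137 * sqrt(87) / 137825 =-14.22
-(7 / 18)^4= -2401 / 104976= -0.02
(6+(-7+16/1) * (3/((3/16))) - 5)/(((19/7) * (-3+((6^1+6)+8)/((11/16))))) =1595/779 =2.05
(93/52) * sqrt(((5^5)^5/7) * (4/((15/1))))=7568359375 * sqrt(21)/182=190563624.85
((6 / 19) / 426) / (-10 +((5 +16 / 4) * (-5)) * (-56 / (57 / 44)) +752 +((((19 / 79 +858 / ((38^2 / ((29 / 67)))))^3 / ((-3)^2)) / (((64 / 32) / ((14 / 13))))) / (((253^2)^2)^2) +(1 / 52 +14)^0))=5769174893701524866335529475048447933528 / 20921722369237087777445211988193222370597847201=0.00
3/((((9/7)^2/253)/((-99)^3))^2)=66160013773252707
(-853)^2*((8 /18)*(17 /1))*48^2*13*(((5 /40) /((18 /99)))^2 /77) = 7075269916 /7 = 1010752845.14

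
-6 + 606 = 600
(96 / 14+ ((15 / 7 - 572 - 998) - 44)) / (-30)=107 / 2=53.50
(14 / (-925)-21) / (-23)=19439 / 21275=0.91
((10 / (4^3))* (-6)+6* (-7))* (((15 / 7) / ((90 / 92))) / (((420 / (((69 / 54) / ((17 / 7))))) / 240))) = -121141 / 4284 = -28.28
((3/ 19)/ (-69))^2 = 1/ 190969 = 0.00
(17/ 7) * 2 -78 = -512/ 7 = -73.14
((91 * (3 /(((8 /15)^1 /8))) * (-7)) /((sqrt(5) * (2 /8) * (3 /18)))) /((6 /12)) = -615330.13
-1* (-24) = 24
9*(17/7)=153/7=21.86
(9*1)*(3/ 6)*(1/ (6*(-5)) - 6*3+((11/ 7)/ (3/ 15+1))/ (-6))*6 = -68991/ 140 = -492.79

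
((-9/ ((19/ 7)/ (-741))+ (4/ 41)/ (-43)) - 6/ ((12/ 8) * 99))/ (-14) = -61261423/ 349074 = -175.50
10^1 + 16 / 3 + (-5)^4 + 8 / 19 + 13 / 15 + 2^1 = 643.62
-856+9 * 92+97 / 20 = -463 / 20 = -23.15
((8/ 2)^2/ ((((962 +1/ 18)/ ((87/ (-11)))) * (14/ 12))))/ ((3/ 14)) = -100224/ 190487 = -0.53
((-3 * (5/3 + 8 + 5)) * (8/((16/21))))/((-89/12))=5544/89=62.29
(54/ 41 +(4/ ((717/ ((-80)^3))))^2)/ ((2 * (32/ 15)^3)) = 420160.78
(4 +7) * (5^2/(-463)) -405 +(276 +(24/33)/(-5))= -129.74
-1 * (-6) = 6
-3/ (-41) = 3/ 41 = 0.07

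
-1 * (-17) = 17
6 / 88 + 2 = 91 / 44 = 2.07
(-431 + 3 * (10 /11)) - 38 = -5129 /11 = -466.27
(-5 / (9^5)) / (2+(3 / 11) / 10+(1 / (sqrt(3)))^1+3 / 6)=-38225 / 1081344654+15125 * sqrt(3) / 3244033962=-0.00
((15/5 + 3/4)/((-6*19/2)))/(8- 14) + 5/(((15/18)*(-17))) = -2651/7752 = -0.34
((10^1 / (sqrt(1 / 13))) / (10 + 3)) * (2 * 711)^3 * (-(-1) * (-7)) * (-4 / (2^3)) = 100639120680 * sqrt(13) / 13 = 27912269994.57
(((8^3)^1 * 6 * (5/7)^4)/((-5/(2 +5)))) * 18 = -6912000/343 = -20151.60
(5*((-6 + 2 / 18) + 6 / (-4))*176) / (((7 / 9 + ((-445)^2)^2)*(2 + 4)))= -665 / 24063075384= -0.00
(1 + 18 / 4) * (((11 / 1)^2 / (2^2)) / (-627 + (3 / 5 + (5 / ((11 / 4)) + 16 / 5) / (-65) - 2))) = -4758325 / 17974448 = -0.26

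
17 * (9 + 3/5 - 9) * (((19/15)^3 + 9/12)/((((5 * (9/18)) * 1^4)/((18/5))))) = 638537/15625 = 40.87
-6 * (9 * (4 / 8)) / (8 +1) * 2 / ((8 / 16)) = -12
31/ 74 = 0.42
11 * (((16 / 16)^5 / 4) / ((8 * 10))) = 0.03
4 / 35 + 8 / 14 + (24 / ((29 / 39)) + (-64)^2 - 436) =3748356 / 1015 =3692.96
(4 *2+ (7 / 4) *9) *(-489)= -46455 / 4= -11613.75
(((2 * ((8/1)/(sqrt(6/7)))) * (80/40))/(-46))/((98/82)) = -328 * sqrt(42)/3381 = -0.63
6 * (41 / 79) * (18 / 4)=1107 / 79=14.01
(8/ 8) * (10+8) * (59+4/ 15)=5334/ 5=1066.80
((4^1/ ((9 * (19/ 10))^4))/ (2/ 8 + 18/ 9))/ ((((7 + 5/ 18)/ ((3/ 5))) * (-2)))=-32000/ 37336575537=-0.00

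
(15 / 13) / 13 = 15 / 169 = 0.09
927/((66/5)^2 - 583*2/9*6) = -69525/45232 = -1.54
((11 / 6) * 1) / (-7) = -11 / 42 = -0.26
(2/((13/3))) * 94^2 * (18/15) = 318096/65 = 4893.78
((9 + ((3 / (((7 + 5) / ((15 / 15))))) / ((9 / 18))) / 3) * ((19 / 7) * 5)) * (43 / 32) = 224675 / 1344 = 167.17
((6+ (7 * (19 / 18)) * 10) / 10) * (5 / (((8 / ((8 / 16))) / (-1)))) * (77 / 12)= -55363 / 3456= -16.02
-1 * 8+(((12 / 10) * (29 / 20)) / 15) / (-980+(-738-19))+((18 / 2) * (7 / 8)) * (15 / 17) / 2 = -267284819 / 59058000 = -4.53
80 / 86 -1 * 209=-8947 / 43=-208.07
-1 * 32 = -32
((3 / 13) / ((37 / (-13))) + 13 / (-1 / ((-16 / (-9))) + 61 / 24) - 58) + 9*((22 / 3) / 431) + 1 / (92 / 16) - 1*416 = -16278706661 / 34844195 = -467.19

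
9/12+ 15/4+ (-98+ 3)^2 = 18059/2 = 9029.50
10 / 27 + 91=91.37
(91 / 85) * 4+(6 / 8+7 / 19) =5.40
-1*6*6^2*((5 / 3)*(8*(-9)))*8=207360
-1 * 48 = -48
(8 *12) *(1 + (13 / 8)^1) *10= 2520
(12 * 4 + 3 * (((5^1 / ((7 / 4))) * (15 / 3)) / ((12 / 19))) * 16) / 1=7936 / 7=1133.71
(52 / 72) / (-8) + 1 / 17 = -0.03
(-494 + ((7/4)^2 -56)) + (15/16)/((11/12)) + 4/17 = -1632673/2992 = -545.68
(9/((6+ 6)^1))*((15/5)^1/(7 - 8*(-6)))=9/220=0.04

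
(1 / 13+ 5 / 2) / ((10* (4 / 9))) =603 / 1040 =0.58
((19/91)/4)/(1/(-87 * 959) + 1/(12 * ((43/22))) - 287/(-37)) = 120099817/17945279742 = 0.01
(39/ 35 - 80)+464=13479/ 35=385.11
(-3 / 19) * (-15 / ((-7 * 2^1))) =-45 / 266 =-0.17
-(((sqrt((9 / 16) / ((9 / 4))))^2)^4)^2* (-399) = 399 / 65536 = 0.01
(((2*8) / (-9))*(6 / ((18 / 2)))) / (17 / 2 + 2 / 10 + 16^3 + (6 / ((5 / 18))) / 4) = -320 / 1109727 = -0.00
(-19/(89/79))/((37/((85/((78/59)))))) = -7527515/256854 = -29.31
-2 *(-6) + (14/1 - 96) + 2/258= -9029/129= -69.99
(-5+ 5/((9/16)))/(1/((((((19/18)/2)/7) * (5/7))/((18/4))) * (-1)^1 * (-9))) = 475/1134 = 0.42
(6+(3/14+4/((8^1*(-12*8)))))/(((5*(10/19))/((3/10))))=31711/44800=0.71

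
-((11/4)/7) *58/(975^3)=-319/12976031250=-0.00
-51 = -51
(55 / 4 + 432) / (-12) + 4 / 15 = -8851 / 240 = -36.88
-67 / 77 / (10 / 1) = -0.09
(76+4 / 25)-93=-16.84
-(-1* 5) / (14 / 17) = 85 / 14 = 6.07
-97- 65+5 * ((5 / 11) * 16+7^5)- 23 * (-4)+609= 930714 / 11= 84610.36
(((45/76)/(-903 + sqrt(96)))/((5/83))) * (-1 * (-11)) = -2473317/20654596 - 2739 * sqrt(6)/5163649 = -0.12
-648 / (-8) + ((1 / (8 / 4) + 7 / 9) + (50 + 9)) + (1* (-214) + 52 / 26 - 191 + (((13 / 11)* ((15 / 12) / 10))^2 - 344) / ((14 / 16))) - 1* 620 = -77744851 / 60984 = -1274.84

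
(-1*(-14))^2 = 196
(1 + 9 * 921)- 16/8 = 8288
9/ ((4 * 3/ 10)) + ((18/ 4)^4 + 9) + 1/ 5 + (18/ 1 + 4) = 35901/ 80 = 448.76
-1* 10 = -10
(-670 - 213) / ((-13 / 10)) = 8830 / 13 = 679.23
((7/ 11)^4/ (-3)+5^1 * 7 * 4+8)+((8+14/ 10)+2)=34994626/ 219615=159.35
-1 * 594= -594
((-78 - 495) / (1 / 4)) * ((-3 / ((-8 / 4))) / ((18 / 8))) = -1528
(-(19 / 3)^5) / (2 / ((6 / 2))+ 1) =-2476099 / 405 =-6113.82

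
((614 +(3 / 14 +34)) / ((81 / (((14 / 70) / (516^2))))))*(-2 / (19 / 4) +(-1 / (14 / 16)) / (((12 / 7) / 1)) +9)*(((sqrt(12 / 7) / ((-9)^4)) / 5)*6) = 54571*sqrt(21) / 21955983234696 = 0.00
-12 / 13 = -0.92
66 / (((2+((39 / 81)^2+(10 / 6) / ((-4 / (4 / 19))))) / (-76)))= -34738308 / 14849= -2339.44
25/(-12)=-25/12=-2.08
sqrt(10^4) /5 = 20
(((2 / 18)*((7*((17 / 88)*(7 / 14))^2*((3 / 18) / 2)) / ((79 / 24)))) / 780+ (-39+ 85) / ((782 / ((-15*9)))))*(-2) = 1159560196009 / 73009347840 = 15.88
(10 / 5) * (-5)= -10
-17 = -17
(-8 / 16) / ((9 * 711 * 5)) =-1 / 63990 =-0.00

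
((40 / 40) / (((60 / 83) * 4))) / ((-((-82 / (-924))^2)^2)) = -78777964881 / 14128805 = -5575.70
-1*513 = -513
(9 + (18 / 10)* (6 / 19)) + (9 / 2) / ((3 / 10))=2334 / 95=24.57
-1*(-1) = 1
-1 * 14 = -14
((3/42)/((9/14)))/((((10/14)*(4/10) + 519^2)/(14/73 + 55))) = 9401/412930851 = 0.00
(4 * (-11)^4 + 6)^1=58570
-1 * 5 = -5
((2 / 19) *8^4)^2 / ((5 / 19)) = 67108864 / 95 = 706409.09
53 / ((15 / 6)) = 106 / 5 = 21.20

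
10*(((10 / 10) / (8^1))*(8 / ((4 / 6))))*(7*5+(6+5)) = 690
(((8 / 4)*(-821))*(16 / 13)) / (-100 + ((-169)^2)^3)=-26272 / 302875106590953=-0.00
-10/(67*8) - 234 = -62717/268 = -234.02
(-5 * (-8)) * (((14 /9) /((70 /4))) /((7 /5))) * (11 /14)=880 /441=2.00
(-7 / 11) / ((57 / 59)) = -413 / 627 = -0.66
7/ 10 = 0.70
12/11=1.09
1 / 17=0.06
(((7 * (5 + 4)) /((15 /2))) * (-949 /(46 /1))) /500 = -19929 /57500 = -0.35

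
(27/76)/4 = 0.09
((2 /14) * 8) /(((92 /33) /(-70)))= -660 /23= -28.70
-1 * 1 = -1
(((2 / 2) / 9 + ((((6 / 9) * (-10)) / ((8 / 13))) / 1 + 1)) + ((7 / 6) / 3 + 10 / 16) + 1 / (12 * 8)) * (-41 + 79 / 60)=397627 / 1152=345.16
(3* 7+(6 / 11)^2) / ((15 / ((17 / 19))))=14603 / 11495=1.27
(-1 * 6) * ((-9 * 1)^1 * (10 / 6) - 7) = 132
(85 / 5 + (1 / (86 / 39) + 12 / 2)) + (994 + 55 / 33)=262933 / 258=1019.12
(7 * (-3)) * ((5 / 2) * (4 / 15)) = -14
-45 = -45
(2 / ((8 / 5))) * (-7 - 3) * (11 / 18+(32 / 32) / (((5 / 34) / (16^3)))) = -12534035 / 36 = -348167.64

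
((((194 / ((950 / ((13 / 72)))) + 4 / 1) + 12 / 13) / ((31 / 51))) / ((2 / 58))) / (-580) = -37488281 / 91884000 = -0.41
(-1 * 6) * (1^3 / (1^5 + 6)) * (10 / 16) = -15 / 28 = -0.54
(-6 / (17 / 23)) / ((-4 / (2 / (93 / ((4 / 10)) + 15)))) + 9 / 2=4.52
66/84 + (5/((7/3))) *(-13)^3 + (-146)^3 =-3116843.07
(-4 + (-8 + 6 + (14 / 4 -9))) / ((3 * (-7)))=23 / 42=0.55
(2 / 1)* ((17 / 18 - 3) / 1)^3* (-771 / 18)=13017821 / 17496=744.05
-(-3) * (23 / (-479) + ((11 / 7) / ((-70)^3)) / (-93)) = -5135733731 / 35652449000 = -0.14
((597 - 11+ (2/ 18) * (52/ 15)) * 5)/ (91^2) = 0.35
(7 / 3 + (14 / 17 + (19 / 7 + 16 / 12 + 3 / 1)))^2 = 104.13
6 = 6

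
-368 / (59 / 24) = -8832 / 59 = -149.69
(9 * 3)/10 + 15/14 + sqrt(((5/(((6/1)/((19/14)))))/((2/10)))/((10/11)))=sqrt(43890)/84 + 132/35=6.27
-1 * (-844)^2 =-712336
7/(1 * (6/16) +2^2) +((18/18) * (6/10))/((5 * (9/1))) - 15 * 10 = -11129/75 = -148.39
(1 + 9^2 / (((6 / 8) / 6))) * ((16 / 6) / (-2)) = -2596 / 3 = -865.33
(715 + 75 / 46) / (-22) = -32.57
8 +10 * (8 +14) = 228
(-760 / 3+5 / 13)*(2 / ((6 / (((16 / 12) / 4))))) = -9865 / 351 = -28.11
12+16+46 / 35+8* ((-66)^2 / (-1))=-1218654 / 35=-34818.69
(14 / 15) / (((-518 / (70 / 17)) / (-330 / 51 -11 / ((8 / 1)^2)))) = 16863 / 342176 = 0.05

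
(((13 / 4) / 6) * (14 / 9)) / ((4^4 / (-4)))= -91 / 6912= -0.01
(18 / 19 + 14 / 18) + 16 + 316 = 57067 / 171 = 333.73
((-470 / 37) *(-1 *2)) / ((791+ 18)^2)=940 / 24215797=0.00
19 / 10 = 1.90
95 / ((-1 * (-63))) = 95 / 63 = 1.51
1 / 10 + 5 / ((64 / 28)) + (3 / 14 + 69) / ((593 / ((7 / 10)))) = 22479 / 9488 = 2.37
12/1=12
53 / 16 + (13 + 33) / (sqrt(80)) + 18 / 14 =515 / 112 + 23*sqrt(5) / 10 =9.74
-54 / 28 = -27 / 14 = -1.93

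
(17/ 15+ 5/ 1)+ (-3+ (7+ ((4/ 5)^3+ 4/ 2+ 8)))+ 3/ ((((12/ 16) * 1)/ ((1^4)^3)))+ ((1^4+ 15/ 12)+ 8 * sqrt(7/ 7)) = 52343/ 1500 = 34.90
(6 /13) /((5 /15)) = 18 /13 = 1.38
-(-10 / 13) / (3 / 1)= 10 / 39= 0.26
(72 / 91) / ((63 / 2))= 16 / 637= 0.03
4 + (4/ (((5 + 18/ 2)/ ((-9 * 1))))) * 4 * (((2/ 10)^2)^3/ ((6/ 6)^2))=4.00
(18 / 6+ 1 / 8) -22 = -151 / 8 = -18.88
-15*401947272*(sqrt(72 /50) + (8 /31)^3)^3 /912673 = -7186656208508894134558656 /603268231906152089575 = -11912.87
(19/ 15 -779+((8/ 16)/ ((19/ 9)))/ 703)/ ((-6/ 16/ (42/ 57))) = 17452141784/ 11420235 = 1528.18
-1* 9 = -9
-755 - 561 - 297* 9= -3989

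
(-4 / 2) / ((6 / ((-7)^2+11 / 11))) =-50 / 3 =-16.67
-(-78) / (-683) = -78 / 683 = -0.11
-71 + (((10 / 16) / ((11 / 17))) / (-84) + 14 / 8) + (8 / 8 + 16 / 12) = -164911 / 2464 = -66.93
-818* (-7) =5726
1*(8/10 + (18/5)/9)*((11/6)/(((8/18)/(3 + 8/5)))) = 2277/100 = 22.77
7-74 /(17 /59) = -4247 /17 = -249.82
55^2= 3025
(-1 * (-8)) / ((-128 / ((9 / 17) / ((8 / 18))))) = -81 / 1088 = -0.07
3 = 3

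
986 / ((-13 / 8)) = -7888 / 13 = -606.77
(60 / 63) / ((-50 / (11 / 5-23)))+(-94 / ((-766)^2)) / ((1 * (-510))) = 691590287 / 1745599100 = 0.40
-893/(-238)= 893/238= 3.75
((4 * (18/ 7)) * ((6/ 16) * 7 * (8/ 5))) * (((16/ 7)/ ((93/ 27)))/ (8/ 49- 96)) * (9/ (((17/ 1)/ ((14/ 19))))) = -3429216/ 29388155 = -0.12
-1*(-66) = 66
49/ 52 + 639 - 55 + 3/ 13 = 30429/ 52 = 585.17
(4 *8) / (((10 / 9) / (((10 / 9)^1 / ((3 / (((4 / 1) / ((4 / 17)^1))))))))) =544 / 3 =181.33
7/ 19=0.37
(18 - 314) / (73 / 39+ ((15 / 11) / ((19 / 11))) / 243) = -2961036 / 18757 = -157.86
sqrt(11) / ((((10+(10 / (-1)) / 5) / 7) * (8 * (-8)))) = -7 * sqrt(11) / 512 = -0.05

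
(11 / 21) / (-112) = -11 / 2352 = -0.00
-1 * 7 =-7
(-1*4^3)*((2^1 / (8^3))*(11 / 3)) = -11 / 12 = -0.92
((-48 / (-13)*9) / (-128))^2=0.07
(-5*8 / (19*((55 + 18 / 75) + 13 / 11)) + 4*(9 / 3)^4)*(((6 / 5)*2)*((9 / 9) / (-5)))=-95505496 / 614175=-155.50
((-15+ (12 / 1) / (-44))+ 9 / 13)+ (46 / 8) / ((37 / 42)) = -85221 / 10582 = -8.05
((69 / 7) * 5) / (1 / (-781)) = -269445 / 7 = -38492.14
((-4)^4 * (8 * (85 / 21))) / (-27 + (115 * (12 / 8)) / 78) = -9052160 / 27069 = -334.41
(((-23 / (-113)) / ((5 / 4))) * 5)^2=8464 / 12769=0.66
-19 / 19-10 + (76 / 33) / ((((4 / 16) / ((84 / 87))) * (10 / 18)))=7991 / 1595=5.01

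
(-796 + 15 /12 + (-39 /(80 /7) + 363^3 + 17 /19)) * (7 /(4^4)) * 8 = 508925561151 /48640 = 10463107.75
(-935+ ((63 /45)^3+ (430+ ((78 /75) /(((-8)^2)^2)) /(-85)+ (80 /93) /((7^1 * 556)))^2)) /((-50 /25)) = -91983.97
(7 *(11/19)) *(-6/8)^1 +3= -3/76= -0.04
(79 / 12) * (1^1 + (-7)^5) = -221279 / 2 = -110639.50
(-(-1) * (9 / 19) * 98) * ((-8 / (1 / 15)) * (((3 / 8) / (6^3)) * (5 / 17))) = -3675 / 1292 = -2.84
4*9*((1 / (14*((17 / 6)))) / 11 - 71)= -3345696 / 1309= -2555.92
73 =73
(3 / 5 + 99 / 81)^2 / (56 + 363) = 6724 / 848475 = 0.01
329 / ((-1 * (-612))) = 329 / 612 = 0.54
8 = 8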